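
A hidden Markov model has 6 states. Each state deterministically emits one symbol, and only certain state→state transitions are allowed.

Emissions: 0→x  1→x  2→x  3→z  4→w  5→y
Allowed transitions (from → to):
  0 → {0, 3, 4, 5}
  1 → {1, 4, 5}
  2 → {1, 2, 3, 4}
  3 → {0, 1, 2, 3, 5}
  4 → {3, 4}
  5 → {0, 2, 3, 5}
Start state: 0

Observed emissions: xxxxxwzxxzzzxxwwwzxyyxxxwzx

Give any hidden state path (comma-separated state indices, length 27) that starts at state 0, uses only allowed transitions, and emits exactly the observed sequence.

  [0] x  {0,1,2}  => 0  start
  [1] x  {0,1,2}  => 0  0->0 ok
  [2] x  {0,1,2}  => 0  0->0 ok
  [3] x  {0,1,2}  => 0  0->0 ok
  [4] x  {0,1,2}  => 0  0->0 ok
  [5] w  {4}  => 4  0->4 ok
  [6] z  {3}  => 3  4->3 ok
  [7] x  {0,1,2}  => 2  3->2 ok
  [8] x  {0,1,2}  => 2  2->2 ok
  [9] z  {3}  => 3  2->3 ok
  [10] z  {3}  => 3  3->3 ok
  [11] z  {3}  => 3  3->3 ok
  [12] x  {0,1,2}  => 2  3->2 ok
  [13] x  {0,1,2}  => 2  2->2 ok
  [14] w  {4}  => 4  2->4 ok
  [15] w  {4}  => 4  4->4 ok
  [16] w  {4}  => 4  4->4 ok
  [17] z  {3}  => 3  4->3 ok
  [18] x  {0,1,2}  => 1  3->1 ok
  [19] y  {5}  => 5  1->5 ok
  [20] y  {5}  => 5  5->5 ok
  [21] x  {0,1,2}  => 2  5->2 ok
  [22] x  {0,1,2}  => 2  2->2 ok
  [23] x  {0,1,2}  => 1  2->1 ok
  [24] w  {4}  => 4  1->4 ok
  [25] z  {3}  => 3  4->3 ok
  [26] x  {0,1,2}  => 2  3->2 ok

0,0,0,0,0,4,3,2,2,3,3,3,2,2,4,4,4,3,1,5,5,2,2,1,4,3,2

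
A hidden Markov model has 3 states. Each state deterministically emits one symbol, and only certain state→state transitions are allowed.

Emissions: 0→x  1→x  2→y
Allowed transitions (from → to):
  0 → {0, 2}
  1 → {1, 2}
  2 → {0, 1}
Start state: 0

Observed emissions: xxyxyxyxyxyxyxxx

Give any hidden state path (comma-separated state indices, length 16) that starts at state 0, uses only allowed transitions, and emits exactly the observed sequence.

0,0,2,0,2,0,2,0,2,1,2,1,2,0,0,0

  pos 0: x in {0,1}, choose 0; start
  pos 1: x in {0,1}, choose 0; 0->0 ok
  pos 2: y in {2}, choose 2; 0->2 ok
  pos 3: x in {0,1}, choose 0; 2->0 ok
  pos 4: y in {2}, choose 2; 0->2 ok
  pos 5: x in {0,1}, choose 0; 2->0 ok
  pos 6: y in {2}, choose 2; 0->2 ok
  pos 7: x in {0,1}, choose 0; 2->0 ok
  pos 8: y in {2}, choose 2; 0->2 ok
  pos 9: x in {0,1}, choose 1; 2->1 ok
  pos 10: y in {2}, choose 2; 1->2 ok
  pos 11: x in {0,1}, choose 1; 2->1 ok
  pos 12: y in {2}, choose 2; 1->2 ok
  pos 13: x in {0,1}, choose 0; 2->0 ok
  pos 14: x in {0,1}, choose 0; 0->0 ok
  pos 15: x in {0,1}, choose 0; 0->0 ok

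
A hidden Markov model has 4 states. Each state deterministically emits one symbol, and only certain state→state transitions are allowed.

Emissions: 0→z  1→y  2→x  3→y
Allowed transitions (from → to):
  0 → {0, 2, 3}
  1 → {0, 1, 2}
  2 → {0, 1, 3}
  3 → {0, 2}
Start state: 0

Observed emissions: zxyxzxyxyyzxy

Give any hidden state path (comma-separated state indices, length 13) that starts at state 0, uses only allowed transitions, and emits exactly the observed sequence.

  t0 'z' -> {0}, take 0 (start)
  t1 'x' -> {2}, take 2 (0->2 ok)
  t2 'y' -> {1,3}, take 3 (2->3 ok)
  t3 'x' -> {2}, take 2 (3->2 ok)
  t4 'z' -> {0}, take 0 (2->0 ok)
  t5 'x' -> {2}, take 2 (0->2 ok)
  t6 'y' -> {1,3}, take 1 (2->1 ok)
  t7 'x' -> {2}, take 2 (1->2 ok)
  t8 'y' -> {1,3}, take 1 (2->1 ok)
  t9 'y' -> {1,3}, take 1 (1->1 ok)
  t10 'z' -> {0}, take 0 (1->0 ok)
  t11 'x' -> {2}, take 2 (0->2 ok)
  t12 'y' -> {1,3}, take 3 (2->3 ok)

0,2,3,2,0,2,1,2,1,1,0,2,3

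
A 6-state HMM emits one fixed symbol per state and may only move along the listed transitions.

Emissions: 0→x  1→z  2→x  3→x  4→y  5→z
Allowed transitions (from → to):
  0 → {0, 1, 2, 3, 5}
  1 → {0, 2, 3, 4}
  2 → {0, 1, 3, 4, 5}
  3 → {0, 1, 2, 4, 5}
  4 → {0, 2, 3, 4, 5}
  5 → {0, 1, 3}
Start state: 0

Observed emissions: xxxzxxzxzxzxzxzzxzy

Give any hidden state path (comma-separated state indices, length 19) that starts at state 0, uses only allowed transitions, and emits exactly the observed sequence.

  t0 'x' -> {0,2,3}, take 0 (start)
  t1 'x' -> {0,2,3}, take 0 (0->0 ok)
  t2 'x' -> {0,2,3}, take 0 (0->0 ok)
  t3 'z' -> {1,5}, take 1 (0->1 ok)
  t4 'x' -> {0,2,3}, take 3 (1->3 ok)
  t5 'x' -> {0,2,3}, take 0 (3->0 ok)
  t6 'z' -> {1,5}, take 1 (0->1 ok)
  t7 'x' -> {0,2,3}, take 2 (1->2 ok)
  t8 'z' -> {1,5}, take 5 (2->5 ok)
  t9 'x' -> {0,2,3}, take 3 (5->3 ok)
  t10 'z' -> {1,5}, take 1 (3->1 ok)
  t11 'x' -> {0,2,3}, take 3 (1->3 ok)
  t12 'z' -> {1,5}, take 5 (3->5 ok)
  t13 'x' -> {0,2,3}, take 0 (5->0 ok)
  t14 'z' -> {1,5}, take 5 (0->5 ok)
  t15 'z' -> {1,5}, take 1 (5->1 ok)
  t16 'x' -> {0,2,3}, take 2 (1->2 ok)
  t17 'z' -> {1,5}, take 1 (2->1 ok)
  t18 'y' -> {4}, take 4 (1->4 ok)

0,0,0,1,3,0,1,2,5,3,1,3,5,0,5,1,2,1,4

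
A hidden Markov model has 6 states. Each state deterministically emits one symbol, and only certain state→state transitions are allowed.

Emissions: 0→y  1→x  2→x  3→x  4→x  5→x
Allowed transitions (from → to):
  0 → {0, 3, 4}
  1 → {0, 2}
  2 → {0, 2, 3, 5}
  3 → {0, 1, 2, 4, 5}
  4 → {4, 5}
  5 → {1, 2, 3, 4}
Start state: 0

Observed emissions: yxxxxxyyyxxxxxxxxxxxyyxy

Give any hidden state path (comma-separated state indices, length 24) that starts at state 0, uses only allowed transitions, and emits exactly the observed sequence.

  0: obs=y cand={0} pick 0 [start]
  1: obs=x cand={1,2,3,4,5} pick 4 [0->4 ok]
  2: obs=x cand={1,2,3,4,5} pick 4 [4->4 ok]
  3: obs=x cand={1,2,3,4,5} pick 4 [4->4 ok]
  4: obs=x cand={1,2,3,4,5} pick 5 [4->5 ok]
  5: obs=x cand={1,2,3,4,5} pick 2 [5->2 ok]
  6: obs=y cand={0} pick 0 [2->0 ok]
  7: obs=y cand={0} pick 0 [0->0 ok]
  8: obs=y cand={0} pick 0 [0->0 ok]
  9: obs=x cand={1,2,3,4,5} pick 3 [0->3 ok]
  10: obs=x cand={1,2,3,4,5} pick 4 [3->4 ok]
  11: obs=x cand={1,2,3,4,5} pick 5 [4->5 ok]
  12: obs=x cand={1,2,3,4,5} pick 1 [5->1 ok]
  13: obs=x cand={1,2,3,4,5} pick 2 [1->2 ok]
  14: obs=x cand={1,2,3,4,5} pick 3 [2->3 ok]
  15: obs=x cand={1,2,3,4,5} pick 2 [3->2 ok]
  16: obs=x cand={1,2,3,4,5} pick 2 [2->2 ok]
  17: obs=x cand={1,2,3,4,5} pick 2 [2->2 ok]
  18: obs=x cand={1,2,3,4,5} pick 5 [2->5 ok]
  19: obs=x cand={1,2,3,4,5} pick 3 [5->3 ok]
  20: obs=y cand={0} pick 0 [3->0 ok]
  21: obs=y cand={0} pick 0 [0->0 ok]
  22: obs=x cand={1,2,3,4,5} pick 3 [0->3 ok]
  23: obs=y cand={0} pick 0 [3->0 ok]

0,4,4,4,5,2,0,0,0,3,4,5,1,2,3,2,2,2,5,3,0,0,3,0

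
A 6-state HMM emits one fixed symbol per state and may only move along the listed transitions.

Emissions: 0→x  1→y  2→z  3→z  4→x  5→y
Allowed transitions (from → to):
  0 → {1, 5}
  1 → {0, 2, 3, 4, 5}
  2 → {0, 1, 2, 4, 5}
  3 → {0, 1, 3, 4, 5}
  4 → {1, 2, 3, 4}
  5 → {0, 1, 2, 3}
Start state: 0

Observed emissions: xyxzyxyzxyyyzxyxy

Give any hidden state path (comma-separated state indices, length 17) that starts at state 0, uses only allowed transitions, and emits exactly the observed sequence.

  [0] x  {0,4}  => 0  start
  [1] y  {1,5}  => 1  0->1 ok
  [2] x  {0,4}  => 4  1->4 ok
  [3] z  {2,3}  => 3  4->3 ok
  [4] y  {1,5}  => 1  3->1 ok
  [5] x  {0,4}  => 0  1->0 ok
  [6] y  {1,5}  => 1  0->1 ok
  [7] z  {2,3}  => 2  1->2 ok
  [8] x  {0,4}  => 4  2->4 ok
  [9] y  {1,5}  => 1  4->1 ok
  [10] y  {1,5}  => 5  1->5 ok
  [11] y  {1,5}  => 1  5->1 ok
  [12] z  {2,3}  => 3  1->3 ok
  [13] x  {0,4}  => 0  3->0 ok
  [14] y  {1,5}  => 1  0->1 ok
  [15] x  {0,4}  => 0  1->0 ok
  [16] y  {1,5}  => 1  0->1 ok

0,1,4,3,1,0,1,2,4,1,5,1,3,0,1,0,1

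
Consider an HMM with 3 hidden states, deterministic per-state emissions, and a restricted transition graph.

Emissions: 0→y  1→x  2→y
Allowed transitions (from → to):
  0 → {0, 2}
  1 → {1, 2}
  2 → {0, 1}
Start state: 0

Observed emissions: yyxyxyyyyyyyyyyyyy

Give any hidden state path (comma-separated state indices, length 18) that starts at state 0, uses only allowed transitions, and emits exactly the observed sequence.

  pos 0: y in {0,2}, choose 0; start
  pos 1: y in {0,2}, choose 2; 0->2 ok
  pos 2: x in {1}, choose 1; 2->1 ok
  pos 3: y in {0,2}, choose 2; 1->2 ok
  pos 4: x in {1}, choose 1; 2->1 ok
  pos 5: y in {0,2}, choose 2; 1->2 ok
  pos 6: y in {0,2}, choose 0; 2->0 ok
  pos 7: y in {0,2}, choose 0; 0->0 ok
  pos 8: y in {0,2}, choose 0; 0->0 ok
  pos 9: y in {0,2}, choose 2; 0->2 ok
  pos 10: y in {0,2}, choose 0; 2->0 ok
  pos 11: y in {0,2}, choose 0; 0->0 ok
  pos 12: y in {0,2}, choose 2; 0->2 ok
  pos 13: y in {0,2}, choose 0; 2->0 ok
  pos 14: y in {0,2}, choose 2; 0->2 ok
  pos 15: y in {0,2}, choose 0; 2->0 ok
  pos 16: y in {0,2}, choose 0; 0->0 ok
  pos 17: y in {0,2}, choose 2; 0->2 ok

0,2,1,2,1,2,0,0,0,2,0,0,2,0,2,0,0,2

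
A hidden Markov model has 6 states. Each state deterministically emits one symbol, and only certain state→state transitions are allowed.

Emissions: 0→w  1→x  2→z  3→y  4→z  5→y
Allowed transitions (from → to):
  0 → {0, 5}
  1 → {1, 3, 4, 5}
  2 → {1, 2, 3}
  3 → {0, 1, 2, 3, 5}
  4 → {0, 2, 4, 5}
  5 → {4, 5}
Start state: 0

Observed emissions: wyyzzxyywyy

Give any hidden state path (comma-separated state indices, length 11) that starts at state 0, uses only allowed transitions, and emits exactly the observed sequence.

  [0] w  {0}  => 0  start
  [1] y  {3,5}  => 5  0->5 ok
  [2] y  {3,5}  => 5  5->5 ok
  [3] z  {2,4}  => 4  5->4 ok
  [4] z  {2,4}  => 2  4->2 ok
  [5] x  {1}  => 1  2->1 ok
  [6] y  {3,5}  => 3  1->3 ok
  [7] y  {3,5}  => 3  3->3 ok
  [8] w  {0}  => 0  3->0 ok
  [9] y  {3,5}  => 5  0->5 ok
  [10] y  {3,5}  => 5  5->5 ok

0,5,5,4,2,1,3,3,0,5,5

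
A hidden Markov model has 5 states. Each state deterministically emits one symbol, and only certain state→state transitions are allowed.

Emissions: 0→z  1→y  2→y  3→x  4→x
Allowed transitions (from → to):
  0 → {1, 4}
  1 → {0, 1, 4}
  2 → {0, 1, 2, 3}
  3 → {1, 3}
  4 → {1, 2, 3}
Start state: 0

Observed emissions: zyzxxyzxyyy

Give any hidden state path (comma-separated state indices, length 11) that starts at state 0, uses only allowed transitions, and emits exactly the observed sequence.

  t0 'z' -> {0}, take 0 (start)
  t1 'y' -> {1,2}, take 1 (0->1 ok)
  t2 'z' -> {0}, take 0 (1->0 ok)
  t3 'x' -> {3,4}, take 4 (0->4 ok)
  t4 'x' -> {3,4}, take 3 (4->3 ok)
  t5 'y' -> {1,2}, take 1 (3->1 ok)
  t6 'z' -> {0}, take 0 (1->0 ok)
  t7 'x' -> {3,4}, take 4 (0->4 ok)
  t8 'y' -> {1,2}, take 2 (4->2 ok)
  t9 'y' -> {1,2}, take 2 (2->2 ok)
  t10 'y' -> {1,2}, take 1 (2->1 ok)

0,1,0,4,3,1,0,4,2,2,1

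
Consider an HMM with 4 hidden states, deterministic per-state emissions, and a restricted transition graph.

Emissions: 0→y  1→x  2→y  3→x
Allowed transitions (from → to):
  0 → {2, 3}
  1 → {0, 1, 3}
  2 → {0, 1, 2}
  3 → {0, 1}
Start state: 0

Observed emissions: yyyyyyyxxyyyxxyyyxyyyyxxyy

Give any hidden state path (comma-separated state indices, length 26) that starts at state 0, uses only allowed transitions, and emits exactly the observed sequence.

0,2,2,2,2,2,2,1,3,0,2,2,1,3,0,2,0,3,0,2,2,2,1,3,0,2

  [0] y  {0,2}  => 0  start
  [1] y  {0,2}  => 2  0->2 ok
  [2] y  {0,2}  => 2  2->2 ok
  [3] y  {0,2}  => 2  2->2 ok
  [4] y  {0,2}  => 2  2->2 ok
  [5] y  {0,2}  => 2  2->2 ok
  [6] y  {0,2}  => 2  2->2 ok
  [7] x  {1,3}  => 1  2->1 ok
  [8] x  {1,3}  => 3  1->3 ok
  [9] y  {0,2}  => 0  3->0 ok
  [10] y  {0,2}  => 2  0->2 ok
  [11] y  {0,2}  => 2  2->2 ok
  [12] x  {1,3}  => 1  2->1 ok
  [13] x  {1,3}  => 3  1->3 ok
  [14] y  {0,2}  => 0  3->0 ok
  [15] y  {0,2}  => 2  0->2 ok
  [16] y  {0,2}  => 0  2->0 ok
  [17] x  {1,3}  => 3  0->3 ok
  [18] y  {0,2}  => 0  3->0 ok
  [19] y  {0,2}  => 2  0->2 ok
  [20] y  {0,2}  => 2  2->2 ok
  [21] y  {0,2}  => 2  2->2 ok
  [22] x  {1,3}  => 1  2->1 ok
  [23] x  {1,3}  => 3  1->3 ok
  [24] y  {0,2}  => 0  3->0 ok
  [25] y  {0,2}  => 2  0->2 ok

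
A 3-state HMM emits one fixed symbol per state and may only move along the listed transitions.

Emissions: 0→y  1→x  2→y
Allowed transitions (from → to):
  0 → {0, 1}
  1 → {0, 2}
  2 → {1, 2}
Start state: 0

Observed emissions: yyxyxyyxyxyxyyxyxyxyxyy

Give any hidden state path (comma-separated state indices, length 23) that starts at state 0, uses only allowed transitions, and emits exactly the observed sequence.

0,0,1,0,1,2,2,1,0,1,2,1,0,0,1,2,1,2,1,2,1,2,2

  pos 0: y in {0,2}, choose 0; start
  pos 1: y in {0,2}, choose 0; 0->0 ok
  pos 2: x in {1}, choose 1; 0->1 ok
  pos 3: y in {0,2}, choose 0; 1->0 ok
  pos 4: x in {1}, choose 1; 0->1 ok
  pos 5: y in {0,2}, choose 2; 1->2 ok
  pos 6: y in {0,2}, choose 2; 2->2 ok
  pos 7: x in {1}, choose 1; 2->1 ok
  pos 8: y in {0,2}, choose 0; 1->0 ok
  pos 9: x in {1}, choose 1; 0->1 ok
  pos 10: y in {0,2}, choose 2; 1->2 ok
  pos 11: x in {1}, choose 1; 2->1 ok
  pos 12: y in {0,2}, choose 0; 1->0 ok
  pos 13: y in {0,2}, choose 0; 0->0 ok
  pos 14: x in {1}, choose 1; 0->1 ok
  pos 15: y in {0,2}, choose 2; 1->2 ok
  pos 16: x in {1}, choose 1; 2->1 ok
  pos 17: y in {0,2}, choose 2; 1->2 ok
  pos 18: x in {1}, choose 1; 2->1 ok
  pos 19: y in {0,2}, choose 2; 1->2 ok
  pos 20: x in {1}, choose 1; 2->1 ok
  pos 21: y in {0,2}, choose 2; 1->2 ok
  pos 22: y in {0,2}, choose 2; 2->2 ok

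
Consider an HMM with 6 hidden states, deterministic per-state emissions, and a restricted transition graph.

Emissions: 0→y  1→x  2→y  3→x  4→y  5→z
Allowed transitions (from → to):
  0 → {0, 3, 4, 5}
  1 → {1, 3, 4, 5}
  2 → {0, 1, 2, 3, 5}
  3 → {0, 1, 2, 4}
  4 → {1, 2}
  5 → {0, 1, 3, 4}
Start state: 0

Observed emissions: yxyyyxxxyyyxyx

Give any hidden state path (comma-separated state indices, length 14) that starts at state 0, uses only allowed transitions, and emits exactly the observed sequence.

  pos 0: y in {0,2,4}, choose 0; start
  pos 1: x in {1,3}, choose 3; 0->3 ok
  pos 2: y in {0,2,4}, choose 4; 3->4 ok
  pos 3: y in {0,2,4}, choose 2; 4->2 ok
  pos 4: y in {0,2,4}, choose 0; 2->0 ok
  pos 5: x in {1,3}, choose 3; 0->3 ok
  pos 6: x in {1,3}, choose 1; 3->1 ok
  pos 7: x in {1,3}, choose 3; 1->3 ok
  pos 8: y in {0,2,4}, choose 0; 3->0 ok
  pos 9: y in {0,2,4}, choose 4; 0->4 ok
  pos 10: y in {0,2,4}, choose 2; 4->2 ok
  pos 11: x in {1,3}, choose 1; 2->1 ok
  pos 12: y in {0,2,4}, choose 4; 1->4 ok
  pos 13: x in {1,3}, choose 1; 4->1 ok

0,3,4,2,0,3,1,3,0,4,2,1,4,1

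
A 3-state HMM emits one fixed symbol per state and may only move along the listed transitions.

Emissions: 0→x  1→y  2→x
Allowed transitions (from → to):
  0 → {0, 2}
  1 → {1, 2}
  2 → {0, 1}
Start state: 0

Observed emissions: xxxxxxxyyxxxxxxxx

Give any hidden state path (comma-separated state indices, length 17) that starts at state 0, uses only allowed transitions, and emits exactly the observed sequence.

  [0] x  {0,2}  => 0  start
  [1] x  {0,2}  => 2  0->2 ok
  [2] x  {0,2}  => 0  2->0 ok
  [3] x  {0,2}  => 2  0->2 ok
  [4] x  {0,2}  => 0  2->0 ok
  [5] x  {0,2}  => 0  0->0 ok
  [6] x  {0,2}  => 2  0->2 ok
  [7] y  {1}  => 1  2->1 ok
  [8] y  {1}  => 1  1->1 ok
  [9] x  {0,2}  => 2  1->2 ok
  [10] x  {0,2}  => 0  2->0 ok
  [11] x  {0,2}  => 2  0->2 ok
  [12] x  {0,2}  => 0  2->0 ok
  [13] x  {0,2}  => 2  0->2 ok
  [14] x  {0,2}  => 0  2->0 ok
  [15] x  {0,2}  => 0  0->0 ok
  [16] x  {0,2}  => 2  0->2 ok

0,2,0,2,0,0,2,1,1,2,0,2,0,2,0,0,2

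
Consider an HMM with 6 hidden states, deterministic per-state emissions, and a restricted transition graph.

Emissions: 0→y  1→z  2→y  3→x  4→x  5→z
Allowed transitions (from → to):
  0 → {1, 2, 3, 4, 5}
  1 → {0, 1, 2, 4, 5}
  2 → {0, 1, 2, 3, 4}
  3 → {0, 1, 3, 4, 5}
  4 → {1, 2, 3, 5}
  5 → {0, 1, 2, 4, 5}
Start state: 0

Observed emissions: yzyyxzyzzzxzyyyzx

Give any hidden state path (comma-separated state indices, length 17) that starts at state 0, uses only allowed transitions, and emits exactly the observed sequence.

0,5,2,2,4,5,0,1,5,5,4,5,0,2,0,5,4

  t0 'y' -> {0,2}, take 0 (start)
  t1 'z' -> {1,5}, take 5 (0->5 ok)
  t2 'y' -> {0,2}, take 2 (5->2 ok)
  t3 'y' -> {0,2}, take 2 (2->2 ok)
  t4 'x' -> {3,4}, take 4 (2->4 ok)
  t5 'z' -> {1,5}, take 5 (4->5 ok)
  t6 'y' -> {0,2}, take 0 (5->0 ok)
  t7 'z' -> {1,5}, take 1 (0->1 ok)
  t8 'z' -> {1,5}, take 5 (1->5 ok)
  t9 'z' -> {1,5}, take 5 (5->5 ok)
  t10 'x' -> {3,4}, take 4 (5->4 ok)
  t11 'z' -> {1,5}, take 5 (4->5 ok)
  t12 'y' -> {0,2}, take 0 (5->0 ok)
  t13 'y' -> {0,2}, take 2 (0->2 ok)
  t14 'y' -> {0,2}, take 0 (2->0 ok)
  t15 'z' -> {1,5}, take 5 (0->5 ok)
  t16 'x' -> {3,4}, take 4 (5->4 ok)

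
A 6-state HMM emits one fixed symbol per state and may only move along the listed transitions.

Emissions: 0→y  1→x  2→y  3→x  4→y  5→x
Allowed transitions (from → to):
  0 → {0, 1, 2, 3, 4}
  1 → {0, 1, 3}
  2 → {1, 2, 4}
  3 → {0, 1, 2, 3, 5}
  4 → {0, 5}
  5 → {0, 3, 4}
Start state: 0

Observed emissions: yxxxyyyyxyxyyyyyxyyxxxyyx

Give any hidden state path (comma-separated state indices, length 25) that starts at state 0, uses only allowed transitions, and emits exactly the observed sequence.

0,1,3,3,0,0,2,2,1,0,3,0,4,0,2,4,5,0,0,3,1,1,0,2,1

  0: obs=y cand={0,2,4} pick 0 [start]
  1: obs=x cand={1,3,5} pick 1 [0->1 ok]
  2: obs=x cand={1,3,5} pick 3 [1->3 ok]
  3: obs=x cand={1,3,5} pick 3 [3->3 ok]
  4: obs=y cand={0,2,4} pick 0 [3->0 ok]
  5: obs=y cand={0,2,4} pick 0 [0->0 ok]
  6: obs=y cand={0,2,4} pick 2 [0->2 ok]
  7: obs=y cand={0,2,4} pick 2 [2->2 ok]
  8: obs=x cand={1,3,5} pick 1 [2->1 ok]
  9: obs=y cand={0,2,4} pick 0 [1->0 ok]
  10: obs=x cand={1,3,5} pick 3 [0->3 ok]
  11: obs=y cand={0,2,4} pick 0 [3->0 ok]
  12: obs=y cand={0,2,4} pick 4 [0->4 ok]
  13: obs=y cand={0,2,4} pick 0 [4->0 ok]
  14: obs=y cand={0,2,4} pick 2 [0->2 ok]
  15: obs=y cand={0,2,4} pick 4 [2->4 ok]
  16: obs=x cand={1,3,5} pick 5 [4->5 ok]
  17: obs=y cand={0,2,4} pick 0 [5->0 ok]
  18: obs=y cand={0,2,4} pick 0 [0->0 ok]
  19: obs=x cand={1,3,5} pick 3 [0->3 ok]
  20: obs=x cand={1,3,5} pick 1 [3->1 ok]
  21: obs=x cand={1,3,5} pick 1 [1->1 ok]
  22: obs=y cand={0,2,4} pick 0 [1->0 ok]
  23: obs=y cand={0,2,4} pick 2 [0->2 ok]
  24: obs=x cand={1,3,5} pick 1 [2->1 ok]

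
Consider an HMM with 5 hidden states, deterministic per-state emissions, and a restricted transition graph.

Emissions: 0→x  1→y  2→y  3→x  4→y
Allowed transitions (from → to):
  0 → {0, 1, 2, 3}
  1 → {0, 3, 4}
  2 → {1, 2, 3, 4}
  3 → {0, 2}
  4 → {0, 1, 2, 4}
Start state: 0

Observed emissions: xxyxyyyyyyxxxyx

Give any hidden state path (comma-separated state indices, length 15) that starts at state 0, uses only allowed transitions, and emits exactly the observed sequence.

0,3,2,3,2,1,4,4,2,4,0,3,0,2,3

  [0] x  {0,3}  => 0  start
  [1] x  {0,3}  => 3  0->3 ok
  [2] y  {1,2,4}  => 2  3->2 ok
  [3] x  {0,3}  => 3  2->3 ok
  [4] y  {1,2,4}  => 2  3->2 ok
  [5] y  {1,2,4}  => 1  2->1 ok
  [6] y  {1,2,4}  => 4  1->4 ok
  [7] y  {1,2,4}  => 4  4->4 ok
  [8] y  {1,2,4}  => 2  4->2 ok
  [9] y  {1,2,4}  => 4  2->4 ok
  [10] x  {0,3}  => 0  4->0 ok
  [11] x  {0,3}  => 3  0->3 ok
  [12] x  {0,3}  => 0  3->0 ok
  [13] y  {1,2,4}  => 2  0->2 ok
  [14] x  {0,3}  => 3  2->3 ok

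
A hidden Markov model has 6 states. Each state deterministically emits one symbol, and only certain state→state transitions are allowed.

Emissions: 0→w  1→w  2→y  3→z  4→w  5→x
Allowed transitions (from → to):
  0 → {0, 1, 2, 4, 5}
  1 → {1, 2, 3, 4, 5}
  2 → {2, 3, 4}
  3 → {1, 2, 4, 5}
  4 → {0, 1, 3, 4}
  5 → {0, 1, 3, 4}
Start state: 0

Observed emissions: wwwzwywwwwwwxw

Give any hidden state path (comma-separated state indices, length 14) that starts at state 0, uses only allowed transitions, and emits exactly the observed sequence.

  t0 'w' -> {0,1,4}, take 0 (start)
  t1 'w' -> {0,1,4}, take 1 (0->1 ok)
  t2 'w' -> {0,1,4}, take 1 (1->1 ok)
  t3 'z' -> {3}, take 3 (1->3 ok)
  t4 'w' -> {0,1,4}, take 1 (3->1 ok)
  t5 'y' -> {2}, take 2 (1->2 ok)
  t6 'w' -> {0,1,4}, take 4 (2->4 ok)
  t7 'w' -> {0,1,4}, take 4 (4->4 ok)
  t8 'w' -> {0,1,4}, take 4 (4->4 ok)
  t9 'w' -> {0,1,4}, take 0 (4->0 ok)
  t10 'w' -> {0,1,4}, take 0 (0->0 ok)
  t11 'w' -> {0,1,4}, take 1 (0->1 ok)
  t12 'x' -> {5}, take 5 (1->5 ok)
  t13 'w' -> {0,1,4}, take 1 (5->1 ok)

0,1,1,3,1,2,4,4,4,0,0,1,5,1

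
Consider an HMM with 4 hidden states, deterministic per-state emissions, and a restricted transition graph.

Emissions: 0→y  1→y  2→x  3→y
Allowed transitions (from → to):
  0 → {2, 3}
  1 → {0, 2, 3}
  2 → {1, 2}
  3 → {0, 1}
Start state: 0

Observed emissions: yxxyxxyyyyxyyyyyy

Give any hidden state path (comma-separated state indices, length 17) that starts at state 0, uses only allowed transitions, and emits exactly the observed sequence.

  0: obs=y cand={0,1,3} pick 0 [start]
  1: obs=x cand={2} pick 2 [0->2 ok]
  2: obs=x cand={2} pick 2 [2->2 ok]
  3: obs=y cand={0,1,3} pick 1 [2->1 ok]
  4: obs=x cand={2} pick 2 [1->2 ok]
  5: obs=x cand={2} pick 2 [2->2 ok]
  6: obs=y cand={0,1,3} pick 1 [2->1 ok]
  7: obs=y cand={0,1,3} pick 0 [1->0 ok]
  8: obs=y cand={0,1,3} pick 3 [0->3 ok]
  9: obs=y cand={0,1,3} pick 1 [3->1 ok]
  10: obs=x cand={2} pick 2 [1->2 ok]
  11: obs=y cand={0,1,3} pick 1 [2->1 ok]
  12: obs=y cand={0,1,3} pick 3 [1->3 ok]
  13: obs=y cand={0,1,3} pick 1 [3->1 ok]
  14: obs=y cand={0,1,3} pick 3 [1->3 ok]
  15: obs=y cand={0,1,3} pick 1 [3->1 ok]
  16: obs=y cand={0,1,3} pick 0 [1->0 ok]

0,2,2,1,2,2,1,0,3,1,2,1,3,1,3,1,0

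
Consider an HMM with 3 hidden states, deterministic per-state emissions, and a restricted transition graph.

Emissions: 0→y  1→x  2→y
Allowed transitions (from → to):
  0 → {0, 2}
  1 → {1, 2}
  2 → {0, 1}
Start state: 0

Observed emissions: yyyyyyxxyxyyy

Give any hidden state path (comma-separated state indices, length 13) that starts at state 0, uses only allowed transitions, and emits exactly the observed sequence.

0,2,0,2,0,2,1,1,2,1,2,0,0

  pos 0: y in {0,2}, choose 0; start
  pos 1: y in {0,2}, choose 2; 0->2 ok
  pos 2: y in {0,2}, choose 0; 2->0 ok
  pos 3: y in {0,2}, choose 2; 0->2 ok
  pos 4: y in {0,2}, choose 0; 2->0 ok
  pos 5: y in {0,2}, choose 2; 0->2 ok
  pos 6: x in {1}, choose 1; 2->1 ok
  pos 7: x in {1}, choose 1; 1->1 ok
  pos 8: y in {0,2}, choose 2; 1->2 ok
  pos 9: x in {1}, choose 1; 2->1 ok
  pos 10: y in {0,2}, choose 2; 1->2 ok
  pos 11: y in {0,2}, choose 0; 2->0 ok
  pos 12: y in {0,2}, choose 0; 0->0 ok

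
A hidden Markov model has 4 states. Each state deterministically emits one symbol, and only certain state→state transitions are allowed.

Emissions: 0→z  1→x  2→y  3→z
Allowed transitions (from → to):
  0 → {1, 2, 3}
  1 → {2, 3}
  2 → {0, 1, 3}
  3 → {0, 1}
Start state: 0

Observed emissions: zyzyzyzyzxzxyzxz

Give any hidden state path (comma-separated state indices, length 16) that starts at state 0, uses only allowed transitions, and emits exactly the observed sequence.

  [0] z  {0,3}  => 0  start
  [1] y  {2}  => 2  0->2 ok
  [2] z  {0,3}  => 0  2->0 ok
  [3] y  {2}  => 2  0->2 ok
  [4] z  {0,3}  => 0  2->0 ok
  [5] y  {2}  => 2  0->2 ok
  [6] z  {0,3}  => 0  2->0 ok
  [7] y  {2}  => 2  0->2 ok
  [8] z  {0,3}  => 0  2->0 ok
  [9] x  {1}  => 1  0->1 ok
  [10] z  {0,3}  => 3  1->3 ok
  [11] x  {1}  => 1  3->1 ok
  [12] y  {2}  => 2  1->2 ok
  [13] z  {0,3}  => 0  2->0 ok
  [14] x  {1}  => 1  0->1 ok
  [15] z  {0,3}  => 3  1->3 ok

0,2,0,2,0,2,0,2,0,1,3,1,2,0,1,3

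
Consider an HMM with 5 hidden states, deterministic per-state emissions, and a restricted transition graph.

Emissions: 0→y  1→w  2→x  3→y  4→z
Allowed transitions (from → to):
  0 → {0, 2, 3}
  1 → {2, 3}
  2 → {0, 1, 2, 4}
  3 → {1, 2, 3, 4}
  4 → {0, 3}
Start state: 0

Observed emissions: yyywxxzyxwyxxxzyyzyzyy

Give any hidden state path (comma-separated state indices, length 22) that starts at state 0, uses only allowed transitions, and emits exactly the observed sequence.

0,0,3,1,2,2,4,3,2,1,3,2,2,2,4,0,3,4,3,4,3,3

  pos 0: y in {0,3}, choose 0; start
  pos 1: y in {0,3}, choose 0; 0->0 ok
  pos 2: y in {0,3}, choose 3; 0->3 ok
  pos 3: w in {1}, choose 1; 3->1 ok
  pos 4: x in {2}, choose 2; 1->2 ok
  pos 5: x in {2}, choose 2; 2->2 ok
  pos 6: z in {4}, choose 4; 2->4 ok
  pos 7: y in {0,3}, choose 3; 4->3 ok
  pos 8: x in {2}, choose 2; 3->2 ok
  pos 9: w in {1}, choose 1; 2->1 ok
  pos 10: y in {0,3}, choose 3; 1->3 ok
  pos 11: x in {2}, choose 2; 3->2 ok
  pos 12: x in {2}, choose 2; 2->2 ok
  pos 13: x in {2}, choose 2; 2->2 ok
  pos 14: z in {4}, choose 4; 2->4 ok
  pos 15: y in {0,3}, choose 0; 4->0 ok
  pos 16: y in {0,3}, choose 3; 0->3 ok
  pos 17: z in {4}, choose 4; 3->4 ok
  pos 18: y in {0,3}, choose 3; 4->3 ok
  pos 19: z in {4}, choose 4; 3->4 ok
  pos 20: y in {0,3}, choose 3; 4->3 ok
  pos 21: y in {0,3}, choose 3; 3->3 ok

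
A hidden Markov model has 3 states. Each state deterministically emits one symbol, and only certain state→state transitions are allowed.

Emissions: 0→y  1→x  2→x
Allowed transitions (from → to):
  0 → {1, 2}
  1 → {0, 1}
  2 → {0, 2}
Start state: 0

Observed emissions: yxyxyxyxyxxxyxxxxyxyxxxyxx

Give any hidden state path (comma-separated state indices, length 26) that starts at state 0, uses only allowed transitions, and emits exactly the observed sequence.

0,2,0,1,0,2,0,1,0,2,2,2,0,2,2,2,2,0,1,0,1,1,1,0,2,2

  0: obs=y cand={0} pick 0 [start]
  1: obs=x cand={1,2} pick 2 [0->2 ok]
  2: obs=y cand={0} pick 0 [2->0 ok]
  3: obs=x cand={1,2} pick 1 [0->1 ok]
  4: obs=y cand={0} pick 0 [1->0 ok]
  5: obs=x cand={1,2} pick 2 [0->2 ok]
  6: obs=y cand={0} pick 0 [2->0 ok]
  7: obs=x cand={1,2} pick 1 [0->1 ok]
  8: obs=y cand={0} pick 0 [1->0 ok]
  9: obs=x cand={1,2} pick 2 [0->2 ok]
  10: obs=x cand={1,2} pick 2 [2->2 ok]
  11: obs=x cand={1,2} pick 2 [2->2 ok]
  12: obs=y cand={0} pick 0 [2->0 ok]
  13: obs=x cand={1,2} pick 2 [0->2 ok]
  14: obs=x cand={1,2} pick 2 [2->2 ok]
  15: obs=x cand={1,2} pick 2 [2->2 ok]
  16: obs=x cand={1,2} pick 2 [2->2 ok]
  17: obs=y cand={0} pick 0 [2->0 ok]
  18: obs=x cand={1,2} pick 1 [0->1 ok]
  19: obs=y cand={0} pick 0 [1->0 ok]
  20: obs=x cand={1,2} pick 1 [0->1 ok]
  21: obs=x cand={1,2} pick 1 [1->1 ok]
  22: obs=x cand={1,2} pick 1 [1->1 ok]
  23: obs=y cand={0} pick 0 [1->0 ok]
  24: obs=x cand={1,2} pick 2 [0->2 ok]
  25: obs=x cand={1,2} pick 2 [2->2 ok]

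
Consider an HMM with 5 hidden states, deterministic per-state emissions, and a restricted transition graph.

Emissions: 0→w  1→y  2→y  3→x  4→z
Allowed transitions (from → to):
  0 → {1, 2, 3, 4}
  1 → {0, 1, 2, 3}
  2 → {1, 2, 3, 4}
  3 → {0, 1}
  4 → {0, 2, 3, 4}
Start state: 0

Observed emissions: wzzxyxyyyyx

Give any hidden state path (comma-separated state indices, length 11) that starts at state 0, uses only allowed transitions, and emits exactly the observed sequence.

0,4,4,3,1,3,1,1,1,1,3

  [0] w  {0}  => 0  start
  [1] z  {4}  => 4  0->4 ok
  [2] z  {4}  => 4  4->4 ok
  [3] x  {3}  => 3  4->3 ok
  [4] y  {1,2}  => 1  3->1 ok
  [5] x  {3}  => 3  1->3 ok
  [6] y  {1,2}  => 1  3->1 ok
  [7] y  {1,2}  => 1  1->1 ok
  [8] y  {1,2}  => 1  1->1 ok
  [9] y  {1,2}  => 1  1->1 ok
  [10] x  {3}  => 3  1->3 ok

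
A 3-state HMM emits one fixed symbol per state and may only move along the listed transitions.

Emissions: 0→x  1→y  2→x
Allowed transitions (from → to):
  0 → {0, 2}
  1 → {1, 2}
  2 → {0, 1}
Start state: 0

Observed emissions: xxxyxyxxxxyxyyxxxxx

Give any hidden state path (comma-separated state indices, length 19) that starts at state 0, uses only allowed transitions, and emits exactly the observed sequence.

  pos 0: x in {0,2}, choose 0; start
  pos 1: x in {0,2}, choose 0; 0->0 ok
  pos 2: x in {0,2}, choose 2; 0->2 ok
  pos 3: y in {1}, choose 1; 2->1 ok
  pos 4: x in {0,2}, choose 2; 1->2 ok
  pos 5: y in {1}, choose 1; 2->1 ok
  pos 6: x in {0,2}, choose 2; 1->2 ok
  pos 7: x in {0,2}, choose 0; 2->0 ok
  pos 8: x in {0,2}, choose 0; 0->0 ok
  pos 9: x in {0,2}, choose 2; 0->2 ok
  pos 10: y in {1}, choose 1; 2->1 ok
  pos 11: x in {0,2}, choose 2; 1->2 ok
  pos 12: y in {1}, choose 1; 2->1 ok
  pos 13: y in {1}, choose 1; 1->1 ok
  pos 14: x in {0,2}, choose 2; 1->2 ok
  pos 15: x in {0,2}, choose 0; 2->0 ok
  pos 16: x in {0,2}, choose 0; 0->0 ok
  pos 17: x in {0,2}, choose 2; 0->2 ok
  pos 18: x in {0,2}, choose 0; 2->0 ok

0,0,2,1,2,1,2,0,0,2,1,2,1,1,2,0,0,2,0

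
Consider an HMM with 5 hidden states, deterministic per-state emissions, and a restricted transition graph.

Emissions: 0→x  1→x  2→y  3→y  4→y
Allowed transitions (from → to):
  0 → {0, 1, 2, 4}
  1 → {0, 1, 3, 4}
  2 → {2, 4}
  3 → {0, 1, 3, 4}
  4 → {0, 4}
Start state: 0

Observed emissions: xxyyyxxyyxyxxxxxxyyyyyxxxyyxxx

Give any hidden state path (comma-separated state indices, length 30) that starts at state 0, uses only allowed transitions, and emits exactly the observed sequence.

  t0 'x' -> {0,1}, take 0 (start)
  t1 'x' -> {0,1}, take 0 (0->0 ok)
  t2 'y' -> {2,3,4}, take 2 (0->2 ok)
  t3 'y' -> {2,3,4}, take 4 (2->4 ok)
  t4 'y' -> {2,3,4}, take 4 (4->4 ok)
  t5 'x' -> {0,1}, take 0 (4->0 ok)
  t6 'x' -> {0,1}, take 1 (0->1 ok)
  t7 'y' -> {2,3,4}, take 4 (1->4 ok)
  t8 'y' -> {2,3,4}, take 4 (4->4 ok)
  t9 'x' -> {0,1}, take 0 (4->0 ok)
  t10 'y' -> {2,3,4}, take 4 (0->4 ok)
  t11 'x' -> {0,1}, take 0 (4->0 ok)
  t12 'x' -> {0,1}, take 0 (0->0 ok)
  t13 'x' -> {0,1}, take 0 (0->0 ok)
  t14 'x' -> {0,1}, take 0 (0->0 ok)
  t15 'x' -> {0,1}, take 0 (0->0 ok)
  t16 'x' -> {0,1}, take 1 (0->1 ok)
  t17 'y' -> {2,3,4}, take 4 (1->4 ok)
  t18 'y' -> {2,3,4}, take 4 (4->4 ok)
  t19 'y' -> {2,3,4}, take 4 (4->4 ok)
  t20 'y' -> {2,3,4}, take 4 (4->4 ok)
  t21 'y' -> {2,3,4}, take 4 (4->4 ok)
  t22 'x' -> {0,1}, take 0 (4->0 ok)
  t23 'x' -> {0,1}, take 1 (0->1 ok)
  t24 'x' -> {0,1}, take 0 (1->0 ok)
  t25 'y' -> {2,3,4}, take 4 (0->4 ok)
  t26 'y' -> {2,3,4}, take 4 (4->4 ok)
  t27 'x' -> {0,1}, take 0 (4->0 ok)
  t28 'x' -> {0,1}, take 1 (0->1 ok)
  t29 'x' -> {0,1}, take 0 (1->0 ok)

0,0,2,4,4,0,1,4,4,0,4,0,0,0,0,0,1,4,4,4,4,4,0,1,0,4,4,0,1,0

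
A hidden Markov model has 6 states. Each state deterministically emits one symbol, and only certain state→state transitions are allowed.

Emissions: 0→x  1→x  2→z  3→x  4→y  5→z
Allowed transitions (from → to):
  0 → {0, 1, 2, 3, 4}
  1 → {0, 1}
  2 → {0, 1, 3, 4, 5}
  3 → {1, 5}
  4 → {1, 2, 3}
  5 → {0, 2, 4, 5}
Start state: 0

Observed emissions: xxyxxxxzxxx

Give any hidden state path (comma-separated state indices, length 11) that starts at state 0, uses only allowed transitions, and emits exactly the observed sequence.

  t0 'x' -> {0,1,3}, take 0 (start)
  t1 'x' -> {0,1,3}, take 0 (0->0 ok)
  t2 'y' -> {4}, take 4 (0->4 ok)
  t3 'x' -> {0,1,3}, take 3 (4->3 ok)
  t4 'x' -> {0,1,3}, take 1 (3->1 ok)
  t5 'x' -> {0,1,3}, take 1 (1->1 ok)
  t6 'x' -> {0,1,3}, take 0 (1->0 ok)
  t7 'z' -> {2,5}, take 2 (0->2 ok)
  t8 'x' -> {0,1,3}, take 1 (2->1 ok)
  t9 'x' -> {0,1,3}, take 1 (1->1 ok)
  t10 'x' -> {0,1,3}, take 0 (1->0 ok)

0,0,4,3,1,1,0,2,1,1,0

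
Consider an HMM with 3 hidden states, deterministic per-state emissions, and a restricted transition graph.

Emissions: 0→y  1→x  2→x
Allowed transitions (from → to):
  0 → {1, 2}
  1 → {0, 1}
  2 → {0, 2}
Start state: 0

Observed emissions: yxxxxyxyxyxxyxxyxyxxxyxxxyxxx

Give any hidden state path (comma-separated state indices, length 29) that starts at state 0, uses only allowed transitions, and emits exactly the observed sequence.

  0: obs=y cand={0} pick 0 [start]
  1: obs=x cand={1,2} pick 1 [0->1 ok]
  2: obs=x cand={1,2} pick 1 [1->1 ok]
  3: obs=x cand={1,2} pick 1 [1->1 ok]
  4: obs=x cand={1,2} pick 1 [1->1 ok]
  5: obs=y cand={0} pick 0 [1->0 ok]
  6: obs=x cand={1,2} pick 2 [0->2 ok]
  7: obs=y cand={0} pick 0 [2->0 ok]
  8: obs=x cand={1,2} pick 2 [0->2 ok]
  9: obs=y cand={0} pick 0 [2->0 ok]
  10: obs=x cand={1,2} pick 2 [0->2 ok]
  11: obs=x cand={1,2} pick 2 [2->2 ok]
  12: obs=y cand={0} pick 0 [2->0 ok]
  13: obs=x cand={1,2} pick 1 [0->1 ok]
  14: obs=x cand={1,2} pick 1 [1->1 ok]
  15: obs=y cand={0} pick 0 [1->0 ok]
  16: obs=x cand={1,2} pick 2 [0->2 ok]
  17: obs=y cand={0} pick 0 [2->0 ok]
  18: obs=x cand={1,2} pick 2 [0->2 ok]
  19: obs=x cand={1,2} pick 2 [2->2 ok]
  20: obs=x cand={1,2} pick 2 [2->2 ok]
  21: obs=y cand={0} pick 0 [2->0 ok]
  22: obs=x cand={1,2} pick 1 [0->1 ok]
  23: obs=x cand={1,2} pick 1 [1->1 ok]
  24: obs=x cand={1,2} pick 1 [1->1 ok]
  25: obs=y cand={0} pick 0 [1->0 ok]
  26: obs=x cand={1,2} pick 2 [0->2 ok]
  27: obs=x cand={1,2} pick 2 [2->2 ok]
  28: obs=x cand={1,2} pick 2 [2->2 ok]

0,1,1,1,1,0,2,0,2,0,2,2,0,1,1,0,2,0,2,2,2,0,1,1,1,0,2,2,2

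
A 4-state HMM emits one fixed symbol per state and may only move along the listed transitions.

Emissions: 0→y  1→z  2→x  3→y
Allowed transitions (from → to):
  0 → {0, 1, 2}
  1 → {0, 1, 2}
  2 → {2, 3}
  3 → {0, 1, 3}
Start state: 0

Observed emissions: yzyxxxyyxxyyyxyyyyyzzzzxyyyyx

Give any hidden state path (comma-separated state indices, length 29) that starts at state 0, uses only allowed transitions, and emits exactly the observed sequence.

0,1,0,2,2,2,3,0,2,2,3,0,0,2,3,3,3,3,0,1,1,1,1,2,3,3,3,0,2

  t0 'y' -> {0,3}, take 0 (start)
  t1 'z' -> {1}, take 1 (0->1 ok)
  t2 'y' -> {0,3}, take 0 (1->0 ok)
  t3 'x' -> {2}, take 2 (0->2 ok)
  t4 'x' -> {2}, take 2 (2->2 ok)
  t5 'x' -> {2}, take 2 (2->2 ok)
  t6 'y' -> {0,3}, take 3 (2->3 ok)
  t7 'y' -> {0,3}, take 0 (3->0 ok)
  t8 'x' -> {2}, take 2 (0->2 ok)
  t9 'x' -> {2}, take 2 (2->2 ok)
  t10 'y' -> {0,3}, take 3 (2->3 ok)
  t11 'y' -> {0,3}, take 0 (3->0 ok)
  t12 'y' -> {0,3}, take 0 (0->0 ok)
  t13 'x' -> {2}, take 2 (0->2 ok)
  t14 'y' -> {0,3}, take 3 (2->3 ok)
  t15 'y' -> {0,3}, take 3 (3->3 ok)
  t16 'y' -> {0,3}, take 3 (3->3 ok)
  t17 'y' -> {0,3}, take 3 (3->3 ok)
  t18 'y' -> {0,3}, take 0 (3->0 ok)
  t19 'z' -> {1}, take 1 (0->1 ok)
  t20 'z' -> {1}, take 1 (1->1 ok)
  t21 'z' -> {1}, take 1 (1->1 ok)
  t22 'z' -> {1}, take 1 (1->1 ok)
  t23 'x' -> {2}, take 2 (1->2 ok)
  t24 'y' -> {0,3}, take 3 (2->3 ok)
  t25 'y' -> {0,3}, take 3 (3->3 ok)
  t26 'y' -> {0,3}, take 3 (3->3 ok)
  t27 'y' -> {0,3}, take 0 (3->0 ok)
  t28 'x' -> {2}, take 2 (0->2 ok)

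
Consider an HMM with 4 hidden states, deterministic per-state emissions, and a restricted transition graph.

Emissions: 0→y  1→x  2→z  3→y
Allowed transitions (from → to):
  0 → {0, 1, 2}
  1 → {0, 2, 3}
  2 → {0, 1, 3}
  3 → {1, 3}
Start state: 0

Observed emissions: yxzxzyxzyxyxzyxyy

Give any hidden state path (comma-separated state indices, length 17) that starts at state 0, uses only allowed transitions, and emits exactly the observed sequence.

0,1,2,1,2,3,1,2,3,1,3,1,2,3,1,0,0

  [0] y  {0,3}  => 0  start
  [1] x  {1}  => 1  0->1 ok
  [2] z  {2}  => 2  1->2 ok
  [3] x  {1}  => 1  2->1 ok
  [4] z  {2}  => 2  1->2 ok
  [5] y  {0,3}  => 3  2->3 ok
  [6] x  {1}  => 1  3->1 ok
  [7] z  {2}  => 2  1->2 ok
  [8] y  {0,3}  => 3  2->3 ok
  [9] x  {1}  => 1  3->1 ok
  [10] y  {0,3}  => 3  1->3 ok
  [11] x  {1}  => 1  3->1 ok
  [12] z  {2}  => 2  1->2 ok
  [13] y  {0,3}  => 3  2->3 ok
  [14] x  {1}  => 1  3->1 ok
  [15] y  {0,3}  => 0  1->0 ok
  [16] y  {0,3}  => 0  0->0 ok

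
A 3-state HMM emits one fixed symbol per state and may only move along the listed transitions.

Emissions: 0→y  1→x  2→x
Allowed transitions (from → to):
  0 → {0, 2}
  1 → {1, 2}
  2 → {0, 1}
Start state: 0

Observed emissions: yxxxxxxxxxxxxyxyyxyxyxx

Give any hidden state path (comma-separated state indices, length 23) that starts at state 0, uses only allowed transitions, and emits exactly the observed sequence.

  0: obs=y cand={0} pick 0 [start]
  1: obs=x cand={1,2} pick 2 [0->2 ok]
  2: obs=x cand={1,2} pick 1 [2->1 ok]
  3: obs=x cand={1,2} pick 2 [1->2 ok]
  4: obs=x cand={1,2} pick 1 [2->1 ok]
  5: obs=x cand={1,2} pick 2 [1->2 ok]
  6: obs=x cand={1,2} pick 1 [2->1 ok]
  7: obs=x cand={1,2} pick 1 [1->1 ok]
  8: obs=x cand={1,2} pick 1 [1->1 ok]
  9: obs=x cand={1,2} pick 2 [1->2 ok]
  10: obs=x cand={1,2} pick 1 [2->1 ok]
  11: obs=x cand={1,2} pick 1 [1->1 ok]
  12: obs=x cand={1,2} pick 2 [1->2 ok]
  13: obs=y cand={0} pick 0 [2->0 ok]
  14: obs=x cand={1,2} pick 2 [0->2 ok]
  15: obs=y cand={0} pick 0 [2->0 ok]
  16: obs=y cand={0} pick 0 [0->0 ok]
  17: obs=x cand={1,2} pick 2 [0->2 ok]
  18: obs=y cand={0} pick 0 [2->0 ok]
  19: obs=x cand={1,2} pick 2 [0->2 ok]
  20: obs=y cand={0} pick 0 [2->0 ok]
  21: obs=x cand={1,2} pick 2 [0->2 ok]
  22: obs=x cand={1,2} pick 1 [2->1 ok]

0,2,1,2,1,2,1,1,1,2,1,1,2,0,2,0,0,2,0,2,0,2,1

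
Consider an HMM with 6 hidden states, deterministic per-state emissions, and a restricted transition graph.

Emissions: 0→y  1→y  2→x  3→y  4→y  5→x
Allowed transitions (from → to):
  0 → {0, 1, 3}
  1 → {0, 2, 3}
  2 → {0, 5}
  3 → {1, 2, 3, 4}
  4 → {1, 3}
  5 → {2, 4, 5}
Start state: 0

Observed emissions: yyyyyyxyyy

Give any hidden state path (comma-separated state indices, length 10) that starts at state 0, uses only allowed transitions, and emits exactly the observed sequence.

  pos 0: y in {0,1,3,4}, choose 0; start
  pos 1: y in {0,1,3,4}, choose 3; 0->3 ok
  pos 2: y in {0,1,3,4}, choose 1; 3->1 ok
  pos 3: y in {0,1,3,4}, choose 0; 1->0 ok
  pos 4: y in {0,1,3,4}, choose 3; 0->3 ok
  pos 5: y in {0,1,3,4}, choose 3; 3->3 ok
  pos 6: x in {2,5}, choose 2; 3->2 ok
  pos 7: y in {0,1,3,4}, choose 0; 2->0 ok
  pos 8: y in {0,1,3,4}, choose 3; 0->3 ok
  pos 9: y in {0,1,3,4}, choose 4; 3->4 ok

0,3,1,0,3,3,2,0,3,4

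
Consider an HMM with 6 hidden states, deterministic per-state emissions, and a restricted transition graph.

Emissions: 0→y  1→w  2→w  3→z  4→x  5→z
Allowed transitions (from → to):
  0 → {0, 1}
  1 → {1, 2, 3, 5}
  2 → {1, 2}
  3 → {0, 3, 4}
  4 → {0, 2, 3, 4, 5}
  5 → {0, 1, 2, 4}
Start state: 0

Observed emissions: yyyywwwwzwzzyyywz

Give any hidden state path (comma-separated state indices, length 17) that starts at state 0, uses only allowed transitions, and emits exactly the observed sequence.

  t0 'y' -> {0}, take 0 (start)
  t1 'y' -> {0}, take 0 (0->0 ok)
  t2 'y' -> {0}, take 0 (0->0 ok)
  t3 'y' -> {0}, take 0 (0->0 ok)
  t4 'w' -> {1,2}, take 1 (0->1 ok)
  t5 'w' -> {1,2}, take 2 (1->2 ok)
  t6 'w' -> {1,2}, take 2 (2->2 ok)
  t7 'w' -> {1,2}, take 1 (2->1 ok)
  t8 'z' -> {3,5}, take 5 (1->5 ok)
  t9 'w' -> {1,2}, take 1 (5->1 ok)
  t10 'z' -> {3,5}, take 3 (1->3 ok)
  t11 'z' -> {3,5}, take 3 (3->3 ok)
  t12 'y' -> {0}, take 0 (3->0 ok)
  t13 'y' -> {0}, take 0 (0->0 ok)
  t14 'y' -> {0}, take 0 (0->0 ok)
  t15 'w' -> {1,2}, take 1 (0->1 ok)
  t16 'z' -> {3,5}, take 3 (1->3 ok)

0,0,0,0,1,2,2,1,5,1,3,3,0,0,0,1,3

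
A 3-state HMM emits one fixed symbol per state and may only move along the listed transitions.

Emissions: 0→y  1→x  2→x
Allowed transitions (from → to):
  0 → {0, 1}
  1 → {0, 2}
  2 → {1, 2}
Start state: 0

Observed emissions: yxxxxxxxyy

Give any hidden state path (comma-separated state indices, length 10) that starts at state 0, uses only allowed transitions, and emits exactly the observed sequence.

  [0] y  {0}  => 0  start
  [1] x  {1,2}  => 1  0->1 ok
  [2] x  {1,2}  => 2  1->2 ok
  [3] x  {1,2}  => 2  2->2 ok
  [4] x  {1,2}  => 2  2->2 ok
  [5] x  {1,2}  => 2  2->2 ok
  [6] x  {1,2}  => 2  2->2 ok
  [7] x  {1,2}  => 1  2->1 ok
  [8] y  {0}  => 0  1->0 ok
  [9] y  {0}  => 0  0->0 ok

0,1,2,2,2,2,2,1,0,0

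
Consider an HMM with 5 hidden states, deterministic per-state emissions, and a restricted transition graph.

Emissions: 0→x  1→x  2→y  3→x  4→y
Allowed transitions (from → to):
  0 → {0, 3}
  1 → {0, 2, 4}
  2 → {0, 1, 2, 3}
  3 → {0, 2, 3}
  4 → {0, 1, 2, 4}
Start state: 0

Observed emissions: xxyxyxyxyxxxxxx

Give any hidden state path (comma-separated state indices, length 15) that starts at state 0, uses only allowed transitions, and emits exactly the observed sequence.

  0: obs=x cand={0,1,3} pick 0 [start]
  1: obs=x cand={0,1,3} pick 3 [0->3 ok]
  2: obs=y cand={2,4} pick 2 [3->2 ok]
  3: obs=x cand={0,1,3} pick 3 [2->3 ok]
  4: obs=y cand={2,4} pick 2 [3->2 ok]
  5: obs=x cand={0,1,3} pick 1 [2->1 ok]
  6: obs=y cand={2,4} pick 4 [1->4 ok]
  7: obs=x cand={0,1,3} pick 1 [4->1 ok]
  8: obs=y cand={2,4} pick 4 [1->4 ok]
  9: obs=x cand={0,1,3} pick 0 [4->0 ok]
  10: obs=x cand={0,1,3} pick 3 [0->3 ok]
  11: obs=x cand={0,1,3} pick 0 [3->0 ok]
  12: obs=x cand={0,1,3} pick 3 [0->3 ok]
  13: obs=x cand={0,1,3} pick 0 [3->0 ok]
  14: obs=x cand={0,1,3} pick 0 [0->0 ok]

0,3,2,3,2,1,4,1,4,0,3,0,3,0,0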